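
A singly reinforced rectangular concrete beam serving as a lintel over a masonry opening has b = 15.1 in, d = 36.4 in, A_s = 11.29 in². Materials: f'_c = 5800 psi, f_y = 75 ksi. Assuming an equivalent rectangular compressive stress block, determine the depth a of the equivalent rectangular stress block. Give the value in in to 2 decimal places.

a ≈ 11.37 in

T = A_s f_y = 11.29 × 75 = 846.75 kips.
a = T/(0.85 f'_c b) = 846.75/(0.85 × 5.8 × 15.1) = 11.37 in.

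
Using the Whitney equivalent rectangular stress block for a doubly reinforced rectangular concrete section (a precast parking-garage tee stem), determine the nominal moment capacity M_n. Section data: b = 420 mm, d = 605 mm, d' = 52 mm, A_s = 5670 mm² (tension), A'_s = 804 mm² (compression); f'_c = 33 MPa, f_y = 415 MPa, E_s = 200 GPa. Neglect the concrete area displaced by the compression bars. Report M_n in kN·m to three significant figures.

M_n ≈ 1230 kN·m

Assume both tension and compression steel yield.
Net tension couple steel: A_s − A'_s = 4866 mm².
a = (A_s − A'_s) f_y / (0.85 f'_c b) = 2019390/(0.85 × 33 × 420) = 171.41 mm.
c = a/β₁ = 171.41/0.814 = 210.58 mm; ε'_s = 0.003(c − d')/c = 0.0023 ≥ f_y/E_s = 0.0021, so compression steel does yield.
M_n = (A_s − A'_s) f_y (d − a/2) + A'_s f_y (d − d') = [2019390 × (605 − 85.705) + 333660 × (605 − 52)] × 10⁻⁶ = 1048.66 + 184.51 = 1233.17 kN·m.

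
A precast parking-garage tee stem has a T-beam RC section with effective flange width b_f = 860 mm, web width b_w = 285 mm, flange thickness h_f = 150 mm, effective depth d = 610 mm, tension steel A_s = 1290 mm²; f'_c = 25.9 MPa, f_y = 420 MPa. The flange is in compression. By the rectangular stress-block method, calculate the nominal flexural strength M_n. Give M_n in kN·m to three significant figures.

M_n ≈ 323 kN·m

Tension: T = A_s f_y = 1290 × 420 = 541800 N.
Try a within the flange: a = T/(0.85 f'_c b_f) = 541800/(0.85 × 25.9 × 860) = 28.62 mm.
Since a = 28.62 ≤ h_f = 150 mm, the stress block lies entirely in the flange; analyse as a rectangular beam of width b_f.
M_n = T(d − a/2) = 541800 × (610 − 14.31) = 322.74 × 10⁶ N·mm.
M_n = 322.74 kN·m.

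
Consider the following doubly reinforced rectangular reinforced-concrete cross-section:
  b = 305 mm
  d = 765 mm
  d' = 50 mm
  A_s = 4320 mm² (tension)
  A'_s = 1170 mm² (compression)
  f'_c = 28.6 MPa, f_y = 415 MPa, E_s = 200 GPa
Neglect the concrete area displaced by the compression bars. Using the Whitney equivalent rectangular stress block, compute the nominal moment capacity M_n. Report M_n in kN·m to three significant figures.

Assume both tension and compression steel yield.
Net tension couple steel: A_s − A'_s = 3150 mm².
a = (A_s − A'_s) f_y / (0.85 f'_c b) = 1307250/(0.85 × 28.6 × 305) = 176.31 mm.
c = a/β₁ = 176.31/0.846 = 208.40 mm; ε'_s = 0.003(c − d')/c = 0.0023 ≥ f_y/E_s = 0.0021, so compression steel does yield.
M_n = (A_s − A'_s) f_y (d − a/2) + A'_s f_y (d − d') = [1307250 × (765 − 88.155) + 485550 × (765 − 50)] × 10⁻⁶ = 884.81 + 347.17 = 1231.98 kN·m.

M_n ≈ 1230 kN·m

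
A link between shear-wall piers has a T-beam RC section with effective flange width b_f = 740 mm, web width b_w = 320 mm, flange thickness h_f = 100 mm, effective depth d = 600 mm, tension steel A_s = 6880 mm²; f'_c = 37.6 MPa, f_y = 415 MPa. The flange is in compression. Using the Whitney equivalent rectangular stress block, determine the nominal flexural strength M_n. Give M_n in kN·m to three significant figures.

Tension: T = A_s f_y = 6880 × 415 = 2855200 N.
Try a within the flange: a = T/(0.85 f'_c b_f) = 2855200/(0.85 × 37.6 × 740) = 120.73 mm.
a = 120.73 > h_f = 100 mm: the block extends into the web. Split into flange-overhang and web parts.
C_f = 0.85 f'_c (b_f − b_w) h_f = 0.85 × 37.6 × (740 − 320) × 100 = 1342320 N.
Remaining web compression depth: a_w = (T − C_f)/(0.85 f'_c b_w) = (2855200 − 1342320)/(0.85 × 37.6 × 320) = 147.93 mm.
M_n = C_f(d − h_f/2) + (T − C_f)(d − a_w/2) = 1342320 × (600 − 50) + 1512880 × (600 − 73.965) = 738.28 + 795.83 = 1534.11 × 10⁶ N·mm.
M_n = 1534.11 kN·m.

M_n ≈ 1530 kN·m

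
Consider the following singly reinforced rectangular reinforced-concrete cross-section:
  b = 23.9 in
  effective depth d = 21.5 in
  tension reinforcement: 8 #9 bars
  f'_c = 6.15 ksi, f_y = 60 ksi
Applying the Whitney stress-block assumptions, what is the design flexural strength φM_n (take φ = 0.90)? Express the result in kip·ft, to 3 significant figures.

A_s = 8 × 1 = 8 in².
T = A_s f_y = 8 × 60 = 480 kips.
a = T/(0.85 f'_c b) = 480/(0.85 × 6.15 × 23.9) = 3.842 in.
M_n = T(d − a/2) = 480 × (21.5 − 1.921) = 9397.9 kip·in = 9397.9/12 = 783.16 kip·ft.
φM_n = 0.90 × 783.16 = 704.84 kip·ft.

φM_n ≈ 705 kip·ft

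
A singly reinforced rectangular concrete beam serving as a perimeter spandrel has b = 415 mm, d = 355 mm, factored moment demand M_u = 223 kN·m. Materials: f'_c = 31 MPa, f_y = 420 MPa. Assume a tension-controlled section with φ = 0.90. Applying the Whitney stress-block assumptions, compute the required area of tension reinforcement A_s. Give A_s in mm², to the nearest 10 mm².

A_s ≈ 1850 mm²

M_n = M_u/φ = 223/0.90 = 247.778 kN·m.
With M_n = 0.85 f'_c a b (d − a/2), solve the quadratic for a:
a = d − √(d² − 2M_n/(0.85 f'_c b)) = 355 − √(355² − 2 × 247.778×10⁶/(0.85 × 31 × 415)) = 70.91 mm.
A_s = 0.85 f'_c a b / f_y = 0.85 × 31 × 70.91 × 415 / 420 = 1846.2 mm².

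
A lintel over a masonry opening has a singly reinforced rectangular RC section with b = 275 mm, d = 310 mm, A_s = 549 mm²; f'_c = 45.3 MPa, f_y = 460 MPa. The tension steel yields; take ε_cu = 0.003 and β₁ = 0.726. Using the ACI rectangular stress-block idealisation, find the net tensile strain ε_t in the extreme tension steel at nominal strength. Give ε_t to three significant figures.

a = A_s f_y/(0.85 f'_c b) = 23.85 mm.
β₁ = 0.726, so c = a/β₁ = 23.85/0.726 = 32.85 mm.
From the linear strain diagram with ε_cu = 0.003: ε_t = 0.003 (d − c)/c = 0.003 × (310 − 32.85)/32.85 = 0.0253.
Since ε_t ≥ 0.005, the section is tension-controlled.

ε_t ≈ 0.0253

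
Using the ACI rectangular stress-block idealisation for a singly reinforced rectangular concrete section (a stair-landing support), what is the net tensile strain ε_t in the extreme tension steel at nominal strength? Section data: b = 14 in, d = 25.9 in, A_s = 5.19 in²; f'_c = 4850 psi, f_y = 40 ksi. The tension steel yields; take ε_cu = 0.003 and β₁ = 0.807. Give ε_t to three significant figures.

ε_t ≈ 0.0144

a = A_s f_y/(0.85 f'_c b) = 3.597 in.
β₁ = 0.807, so c = a/β₁ = 3.597/0.807 = 4.457 in.
From the linear strain diagram with ε_cu = 0.003: ε_t = 0.003 (d − c)/c = 0.003 × (25.9 − 4.457)/4.457 = 0.0144.
Since ε_t ≥ 0.005, the section is tension-controlled.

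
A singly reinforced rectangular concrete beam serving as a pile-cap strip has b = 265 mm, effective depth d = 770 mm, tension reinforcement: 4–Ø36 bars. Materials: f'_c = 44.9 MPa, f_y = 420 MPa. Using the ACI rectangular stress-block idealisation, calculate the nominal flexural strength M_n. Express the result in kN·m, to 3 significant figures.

A_s = 4 × 1018 = 4072 mm².
T = A_s f_y = 4072 × 420 = 1710240 N = 1710.24 kN.
From C = T: a = T/(0.85 f'_c b) = 1710240/(0.85 × 44.9 × 265) = 169.10 mm.
M_n = T(d − a/2) = 1710.24 kN × (770 − 84.55) mm = 1172.28 kN·m.

M_n ≈ 1170 kN·m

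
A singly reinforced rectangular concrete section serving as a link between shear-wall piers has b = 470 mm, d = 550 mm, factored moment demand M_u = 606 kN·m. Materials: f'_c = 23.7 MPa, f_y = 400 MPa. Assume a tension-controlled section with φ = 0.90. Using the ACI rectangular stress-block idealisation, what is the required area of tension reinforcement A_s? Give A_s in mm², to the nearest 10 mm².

A_s ≈ 3540 mm²

M_n = M_u/φ = 606/0.90 = 673.333 kN·m.
With M_n = 0.85 f'_c a b (d − a/2), solve the quadratic for a:
a = d − √(d² − 2M_n/(0.85 f'_c b)) = 550 − √(550² − 2 × 673.333×10⁶/(0.85 × 23.7 × 470)) = 149.66 mm.
A_s = 0.85 f'_c a b / f_y = 0.85 × 23.7 × 149.66 × 470 / 400 = 3542.5 mm².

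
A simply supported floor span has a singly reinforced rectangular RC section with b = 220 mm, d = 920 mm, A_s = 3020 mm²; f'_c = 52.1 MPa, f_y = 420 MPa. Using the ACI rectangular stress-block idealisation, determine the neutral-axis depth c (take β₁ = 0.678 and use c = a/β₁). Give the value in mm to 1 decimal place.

c ≈ 192.0 mm

T = A_s f_y = 3020 × 420 = 1268400 N = 1268.4 kN.
Setting C = 0.85 f'_c a b equal to T: a = 1268400/(0.85 × 52.1 × 220) = 130.190 mm.
With β₁ = 0.678, c = a/β₁ = 130.190/0.678 = 192.0 mm.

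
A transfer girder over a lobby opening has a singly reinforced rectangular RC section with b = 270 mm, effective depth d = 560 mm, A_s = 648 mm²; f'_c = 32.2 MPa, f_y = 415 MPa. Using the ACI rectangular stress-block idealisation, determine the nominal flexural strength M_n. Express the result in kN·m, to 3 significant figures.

T = A_s f_y = 648 × 415 = 268920 N = 268.92 kN.
From C = T: a = T/(0.85 f'_c b) = 268920/(0.85 × 32.2 × 270) = 36.39 mm.
M_n = T(d − a/2) = 268.92 kN × (560 − 18.195) mm = 145.70 kN·m.

M_n ≈ 146 kN·m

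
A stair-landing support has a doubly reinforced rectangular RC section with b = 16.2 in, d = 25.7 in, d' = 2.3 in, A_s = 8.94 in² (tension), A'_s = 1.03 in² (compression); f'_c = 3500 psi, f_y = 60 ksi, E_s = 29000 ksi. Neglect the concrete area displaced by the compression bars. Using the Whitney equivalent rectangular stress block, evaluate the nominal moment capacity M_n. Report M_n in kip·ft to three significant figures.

M_n ≈ 942 kip·ft

Assume both steels yield.
a = (A_s − A'_s) f_y/(0.85 f'_c b) = (8.94 − 1.03) × 60/(0.85 × 3.5 × 16.2) = 9.847 in.
c = a/β₁ = 9.847/0.85 = 11.585 in; ε'_s = 0.003(c − d')/c = 0.0024 ≥ ε_y = 0.0021, so the compression steel yields.
M_n = (A_s − A'_s) f_y (d − a/2) + A'_s f_y (d − d') = 474.6 × (25.7 − 4.9235) + 61.8 × (25.7 − 2.3) = 9860.5 + 1446.1 = 11306.6 kip·in = 11306.6/12 = 942.22 kip·ft.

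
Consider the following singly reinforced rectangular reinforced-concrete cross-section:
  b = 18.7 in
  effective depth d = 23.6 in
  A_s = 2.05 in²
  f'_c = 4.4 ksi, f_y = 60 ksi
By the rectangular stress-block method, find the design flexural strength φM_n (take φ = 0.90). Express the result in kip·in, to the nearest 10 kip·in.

T = A_s f_y = 2.05 × 60 = 123 kips.
a = T/(0.85 f'_c b) = 123/(0.85 × 4.4 × 18.7) = 1.759 in.
M_n = T(d − a/2) = 123 × (23.6 − 0.8795) = 2794.6 kip·in.
φM_n = 0.90 × 2794.6 = 2515.1 kip·in.

φM_n ≈ 2520 kip·in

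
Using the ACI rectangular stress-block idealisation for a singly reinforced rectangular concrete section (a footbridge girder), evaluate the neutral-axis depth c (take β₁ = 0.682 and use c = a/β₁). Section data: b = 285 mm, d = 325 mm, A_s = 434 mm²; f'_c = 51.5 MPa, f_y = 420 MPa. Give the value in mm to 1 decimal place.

T = A_s f_y = 434 × 420 = 182280 N = 182.28 kN.
Setting C = 0.85 f'_c a b equal to T: a = 182280/(0.85 × 51.5 × 285) = 14.611 mm.
With β₁ = 0.682, c = a/β₁ = 14.611/0.682 = 21.4 mm.

c ≈ 21.4 mm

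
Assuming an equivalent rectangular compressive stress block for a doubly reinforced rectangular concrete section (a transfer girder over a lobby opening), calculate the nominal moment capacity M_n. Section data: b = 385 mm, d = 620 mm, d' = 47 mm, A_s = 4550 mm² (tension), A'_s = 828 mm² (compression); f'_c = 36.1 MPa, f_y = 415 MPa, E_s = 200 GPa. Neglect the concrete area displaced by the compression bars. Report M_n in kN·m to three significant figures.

M_n ≈ 1050 kN·m

Assume both tension and compression steel yield.
Net tension couple steel: A_s − A'_s = 3722 mm².
a = (A_s − A'_s) f_y / (0.85 f'_c b) = 1544630/(0.85 × 36.1 × 385) = 130.75 mm.
c = a/β₁ = 130.75/0.792 = 165.09 mm; ε'_s = 0.003(c − d')/c = 0.0021 ≥ f_y/E_s = 0.0021, so compression steel does yield.
M_n = (A_s − A'_s) f_y (d − a/2) + A'_s f_y (d − d') = [1544630 × (620 − 65.375) + 343620 × (620 − 47)] × 10⁻⁶ = 856.69 + 196.89 = 1053.58 kN·m.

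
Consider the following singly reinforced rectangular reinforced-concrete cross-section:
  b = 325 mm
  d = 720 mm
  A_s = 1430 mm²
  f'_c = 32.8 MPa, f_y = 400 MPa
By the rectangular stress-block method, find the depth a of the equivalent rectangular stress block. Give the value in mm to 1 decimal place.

T = A_s f_y = 1430 × 400 = 572000 N = 572 kN.
Setting C = 0.85 f'_c a b equal to T: a = 572000/(0.85 × 32.8 × 325) = 63.1 mm.

a ≈ 63.1 mm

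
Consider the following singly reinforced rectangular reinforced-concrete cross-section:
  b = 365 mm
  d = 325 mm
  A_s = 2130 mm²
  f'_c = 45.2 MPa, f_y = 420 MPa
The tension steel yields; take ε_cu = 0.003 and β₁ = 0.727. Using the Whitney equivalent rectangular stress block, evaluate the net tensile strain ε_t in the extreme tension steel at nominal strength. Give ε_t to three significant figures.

ε_t ≈ 0.00811

a = A_s f_y/(0.85 f'_c b) = 63.79 mm.
β₁ = 0.727, so c = a/β₁ = 63.79/0.727 = 87.74 mm.
From the linear strain diagram with ε_cu = 0.003: ε_t = 0.003 (d − c)/c = 0.003 × (325 − 87.74)/87.74 = 0.00811.
Since ε_t ≥ 0.005, the section is tension-controlled.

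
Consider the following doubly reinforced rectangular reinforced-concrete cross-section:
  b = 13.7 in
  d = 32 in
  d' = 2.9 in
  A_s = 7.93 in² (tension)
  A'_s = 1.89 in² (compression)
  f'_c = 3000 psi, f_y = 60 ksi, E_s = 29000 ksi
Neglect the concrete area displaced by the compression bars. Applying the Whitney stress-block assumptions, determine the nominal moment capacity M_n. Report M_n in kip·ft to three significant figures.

Assume both steels yield.
a = (A_s − A'_s) f_y/(0.85 f'_c b) = (7.93 − 1.89) × 60/(0.85 × 3 × 13.7) = 10.374 in.
c = a/β₁ = 10.374/0.85 = 12.205 in; ε'_s = 0.003(c − d')/c = 0.0023 ≥ ε_y = 0.0021, so the compression steel yields.
M_n = (A_s − A'_s) f_y (d − a/2) + A'_s f_y (d − d') = 362.4 × (32 − 5.187) + 113.4 × (32 − 2.9) = 9717.0 + 3299.9 = 13016.9 kip·in = 13016.9/12 = 1084.74 kip·ft.

M_n ≈ 1080 kip·ft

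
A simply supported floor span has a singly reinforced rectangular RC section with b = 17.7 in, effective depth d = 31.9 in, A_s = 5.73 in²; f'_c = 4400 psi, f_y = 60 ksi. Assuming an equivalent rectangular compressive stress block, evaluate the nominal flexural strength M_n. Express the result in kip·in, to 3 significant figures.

T = A_s f_y = 5.73 × 60 = 343.8 kips.
a = T/(0.85 f'_c b) = 343.8/(0.85 × 4.4 × 17.7) = 5.194 in.
M_n = T(d − a/2) = 343.8 × (31.9 − 2.597) = 10074.4 kip·in.

M_n ≈ 10100 kip·in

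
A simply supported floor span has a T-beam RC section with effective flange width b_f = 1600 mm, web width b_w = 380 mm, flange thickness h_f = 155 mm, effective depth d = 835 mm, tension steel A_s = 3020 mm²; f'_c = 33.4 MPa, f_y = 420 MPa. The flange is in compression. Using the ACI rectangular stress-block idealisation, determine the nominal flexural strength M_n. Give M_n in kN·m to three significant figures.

Tension: T = A_s f_y = 3020 × 420 = 1268400 N.
Try a within the flange: a = T/(0.85 f'_c b_f) = 1268400/(0.85 × 33.4 × 1600) = 27.92 mm.
Since a = 27.92 ≤ h_f = 155 mm, the stress block lies entirely in the flange; analyse as a rectangular beam of width b_f.
M_n = T(d − a/2) = 1268400 × (835 − 13.96) = 1041.41 × 10⁶ N·mm.
M_n = 1041.41 kN·m.

M_n ≈ 1040 kN·m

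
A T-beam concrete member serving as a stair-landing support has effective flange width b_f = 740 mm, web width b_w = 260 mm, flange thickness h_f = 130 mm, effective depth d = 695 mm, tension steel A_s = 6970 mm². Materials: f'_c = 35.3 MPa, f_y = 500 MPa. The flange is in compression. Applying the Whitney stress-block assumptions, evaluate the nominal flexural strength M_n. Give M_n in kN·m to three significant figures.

Tension: T = A_s f_y = 6970 × 500 = 3485000 N.
Try a within the flange: a = T/(0.85 f'_c b_f) = 3485000/(0.85 × 35.3 × 740) = 156.96 mm.
a = 156.96 > h_f = 130 mm: the block extends into the web. Split into flange-overhang and web parts.
C_f = 0.85 f'_c (b_f − b_w) h_f = 0.85 × 35.3 × (740 − 260) × 130 = 1872312 N.
Remaining web compression depth: a_w = (T − C_f)/(0.85 f'_c b_w) = (3485000 − 1872312)/(0.85 × 35.3 × 260) = 206.72 mm.
M_n = C_f(d − h_f/2) + (T − C_f)(d − a_w/2) = 1872312 × (695 − 65) + 1612688 × (695 − 103.36) = 1179.56 + 954.13 = 2133.69 × 10⁶ N·mm.
M_n = 2133.69 kN·m.

M_n ≈ 2130 kN·m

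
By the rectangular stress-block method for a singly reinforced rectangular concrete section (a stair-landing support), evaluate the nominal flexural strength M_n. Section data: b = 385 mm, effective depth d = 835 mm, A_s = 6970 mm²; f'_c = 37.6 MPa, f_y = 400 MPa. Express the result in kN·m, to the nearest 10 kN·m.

T = A_s f_y = 6970 × 400 = 2788000 N = 2788 kN.
From C = T: a = T/(0.85 f'_c b) = 2788000/(0.85 × 37.6 × 385) = 226.58 mm.
M_n = T(d − a/2) = 2788 kN × (835 − 113.29) mm = 2012.13 kN·m.

M_n ≈ 2010 kN·m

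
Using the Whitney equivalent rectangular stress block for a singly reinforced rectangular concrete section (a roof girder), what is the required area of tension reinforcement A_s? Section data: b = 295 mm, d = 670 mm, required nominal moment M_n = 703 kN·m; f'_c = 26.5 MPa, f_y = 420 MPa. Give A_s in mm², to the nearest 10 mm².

With M_n = 0.85 f'_c a b (d − a/2), solve the quadratic for a:
a = d − √(d² − 2M_n/(0.85 f'_c b)) = 670 − √(670² − 2 × 703×10⁶/(0.85 × 26.5 × 295)) = 182.86 mm.
A_s = 0.85 f'_c a b / f_y = 0.85 × 26.5 × 182.86 × 295 / 420 = 2893.1 mm².

A_s ≈ 2890 mm²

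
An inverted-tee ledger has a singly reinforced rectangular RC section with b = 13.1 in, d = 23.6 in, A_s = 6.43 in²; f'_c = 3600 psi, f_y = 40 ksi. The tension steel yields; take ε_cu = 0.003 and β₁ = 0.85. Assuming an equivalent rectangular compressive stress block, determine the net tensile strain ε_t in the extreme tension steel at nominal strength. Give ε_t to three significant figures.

a = A_s f_y/(0.85 f'_c b) = 6.416 in.
β₁ = 0.85, so c = a/β₁ = 6.416/0.85 = 7.548 in.
From the linear strain diagram with ε_cu = 0.003: ε_t = 0.003 (d − c)/c = 0.003 × (23.6 − 7.548)/7.548 = 0.00638.
Since ε_t ≥ 0.005, the section is tension-controlled.

ε_t ≈ 0.00638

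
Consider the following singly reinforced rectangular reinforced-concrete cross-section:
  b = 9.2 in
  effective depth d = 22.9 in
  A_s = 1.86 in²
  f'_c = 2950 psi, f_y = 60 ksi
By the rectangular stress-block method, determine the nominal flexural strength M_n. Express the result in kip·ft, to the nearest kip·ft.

M_n ≈ 190 kip·ft

T = A_s f_y = 1.86 × 60 = 111.6 kips.
a = T/(0.85 f'_c b) = 111.6/(0.85 × 2.95 × 9.2) = 4.838 in.
M_n = T(d − a/2) = 111.6 × (22.9 − 2.419) = 2285.7 kip·in = 2285.7/12 = 190.48 kip·ft.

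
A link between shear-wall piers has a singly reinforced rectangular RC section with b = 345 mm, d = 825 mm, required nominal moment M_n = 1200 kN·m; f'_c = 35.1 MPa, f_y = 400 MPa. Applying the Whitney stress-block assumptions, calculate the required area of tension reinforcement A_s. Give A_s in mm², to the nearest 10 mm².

A_s ≈ 4020 mm²

With M_n = 0.85 f'_c a b (d − a/2), solve the quadratic for a:
a = d − √(d² − 2M_n/(0.85 f'_c b)) = 825 − √(825² − 2 × 1200×10⁶/(0.85 × 35.1 × 345)) = 156.08 mm.
A_s = 0.85 f'_c a b / f_y = 0.85 × 35.1 × 156.08 × 345 / 400 = 4016.4 mm².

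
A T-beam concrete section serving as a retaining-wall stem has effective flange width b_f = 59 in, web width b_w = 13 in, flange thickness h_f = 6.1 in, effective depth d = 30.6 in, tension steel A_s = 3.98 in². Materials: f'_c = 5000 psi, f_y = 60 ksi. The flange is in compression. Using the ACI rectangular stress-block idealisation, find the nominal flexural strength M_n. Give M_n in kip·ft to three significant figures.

Tension: T = A_s f_y = 3.98 × 60 = 238.8 kips.
Try a within the flange: a = T/(0.85 f'_c b_f) = 238.8/(0.85 × 5 × 59) = 0.952 in.
Since a = 0.952 ≤ h_f = 6.1 in, the stress block lies entirely in the flange; analyse as a rectangular beam of width b_f.
M_n = T(d − a/2) = 238.8 × (30.6 − 0.476) = 7193.6 kip·in.
M_n = 7193.6/12 = 599.47 kip·ft.

M_n ≈ 599 kip·ft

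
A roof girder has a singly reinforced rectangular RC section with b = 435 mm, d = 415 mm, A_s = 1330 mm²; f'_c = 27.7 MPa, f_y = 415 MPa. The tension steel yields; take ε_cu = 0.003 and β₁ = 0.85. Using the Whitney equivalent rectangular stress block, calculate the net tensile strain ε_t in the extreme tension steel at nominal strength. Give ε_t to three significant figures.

a = A_s f_y/(0.85 f'_c b) = 53.89 mm.
β₁ = 0.85, so c = a/β₁ = 53.89/0.85 = 63.40 mm.
From the linear strain diagram with ε_cu = 0.003: ε_t = 0.003 (d − c)/c = 0.003 × (415 − 63.40)/63.40 = 0.0166.
Since ε_t ≥ 0.005, the section is tension-controlled.

ε_t ≈ 0.0166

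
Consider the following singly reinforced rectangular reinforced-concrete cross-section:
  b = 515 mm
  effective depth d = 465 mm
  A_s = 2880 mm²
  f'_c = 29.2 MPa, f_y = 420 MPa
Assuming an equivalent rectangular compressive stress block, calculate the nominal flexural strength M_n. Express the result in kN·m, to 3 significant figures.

T = A_s f_y = 2880 × 420 = 1209600 N = 1209.6 kN.
From C = T: a = T/(0.85 f'_c b) = 1209600/(0.85 × 29.2 × 515) = 94.63 mm.
M_n = T(d − a/2) = 1209.6 kN × (465 − 47.315) mm = 505.23 kN·m.

M_n ≈ 505 kN·m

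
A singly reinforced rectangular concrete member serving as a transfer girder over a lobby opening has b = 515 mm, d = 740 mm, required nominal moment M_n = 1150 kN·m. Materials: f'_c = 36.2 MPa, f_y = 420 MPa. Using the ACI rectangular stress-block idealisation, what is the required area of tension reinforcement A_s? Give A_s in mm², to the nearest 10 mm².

A_s ≈ 3980 mm²

With M_n = 0.85 f'_c a b (d − a/2), solve the quadratic for a:
a = d − √(d² − 2M_n/(0.85 f'_c b)) = 740 − √(740² − 2 × 1150×10⁶/(0.85 × 36.2 × 515)) = 105.60 mm.
A_s = 0.85 f'_c a b / f_y = 0.85 × 36.2 × 105.60 × 515 / 420 = 3984.3 mm².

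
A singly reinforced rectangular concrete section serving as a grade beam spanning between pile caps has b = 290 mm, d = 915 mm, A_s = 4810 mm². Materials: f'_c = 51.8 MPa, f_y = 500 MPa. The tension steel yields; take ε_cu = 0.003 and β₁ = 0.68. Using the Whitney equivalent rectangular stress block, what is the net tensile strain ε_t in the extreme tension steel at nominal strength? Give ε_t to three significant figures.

ε_t ≈ 0.00691

a = A_s f_y/(0.85 f'_c b) = 188.35 mm.
β₁ = 0.68, so c = a/β₁ = 188.35/0.68 = 276.99 mm.
From the linear strain diagram with ε_cu = 0.003: ε_t = 0.003 (d − c)/c = 0.003 × (915 − 276.99)/276.99 = 0.00691.
Since ε_t ≥ 0.005, the section is tension-controlled.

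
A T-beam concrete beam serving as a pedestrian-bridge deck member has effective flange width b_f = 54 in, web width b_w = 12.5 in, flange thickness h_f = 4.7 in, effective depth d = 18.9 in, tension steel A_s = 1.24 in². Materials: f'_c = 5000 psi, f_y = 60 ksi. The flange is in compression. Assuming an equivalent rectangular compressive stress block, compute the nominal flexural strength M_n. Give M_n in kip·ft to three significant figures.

M_n ≈ 116 kip·ft

Tension: T = A_s f_y = 1.24 × 60 = 74.4 kips.
Try a within the flange: a = T/(0.85 f'_c b_f) = 74.4/(0.85 × 5 × 54) = 0.324 in.
Since a = 0.324 ≤ h_f = 4.7 in, the stress block lies entirely in the flange; analyse as a rectangular beam of width b_f.
M_n = T(d − a/2) = 74.4 × (18.9 − 0.162) = 1394.1 kip·in.
M_n = 1394.1/12 = 116.18 kip·ft.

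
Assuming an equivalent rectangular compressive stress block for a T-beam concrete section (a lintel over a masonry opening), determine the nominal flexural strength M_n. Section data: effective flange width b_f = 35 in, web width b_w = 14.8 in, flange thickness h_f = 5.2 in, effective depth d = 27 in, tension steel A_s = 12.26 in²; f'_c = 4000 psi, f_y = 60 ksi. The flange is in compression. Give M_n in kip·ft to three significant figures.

Tension: T = A_s f_y = 12.26 × 60 = 735.6 kips.
Try a within the flange: a = T/(0.85 f'_c b_f) = 735.6/(0.85 × 4 × 35) = 6.182 in.
a = 6.182 > h_f = 5.2 in: the block extends into the web. Split into flange-overhang and web parts.
C_f = 0.85 f'_c (b_f − b_w) h_f = 0.85 × 4 × (35 − 14.8) × 5.2 = 357.1 kips.
Remaining web compression depth: a_w = (T − C_f)/(0.85 f'_c b_w) = (735.6 − 357.1)/(0.85 × 4 × 14.8) = 7.522 in.
M_n = C_f(d − h_f/2) + (T − C_f)(d − a_w/2) = 357.1 × (27 − 2.6) + 378.5 × (27 − 3.761) = 8713.2 + 8796.0 = 17509.2 kip·in.
M_n = 17509.2/12 = 1459.10 kip·ft.

M_n ≈ 1460 kip·ft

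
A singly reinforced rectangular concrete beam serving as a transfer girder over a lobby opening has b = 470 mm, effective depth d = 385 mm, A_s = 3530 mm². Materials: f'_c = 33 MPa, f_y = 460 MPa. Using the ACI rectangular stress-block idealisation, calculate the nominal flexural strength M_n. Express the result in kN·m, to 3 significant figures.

T = A_s f_y = 3530 × 460 = 1623800 N = 1623.8 kN.
From C = T: a = T/(0.85 f'_c b) = 1623800/(0.85 × 33 × 470) = 123.17 mm.
M_n = T(d − a/2) = 1623.8 kN × (385 − 61.585) mm = 525.16 kN·m.

M_n ≈ 525 kN·m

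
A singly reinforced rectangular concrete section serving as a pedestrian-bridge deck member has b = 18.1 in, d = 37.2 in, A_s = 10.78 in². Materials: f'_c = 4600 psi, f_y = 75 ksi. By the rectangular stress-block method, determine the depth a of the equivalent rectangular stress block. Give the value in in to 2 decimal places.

T = A_s f_y = 10.78 × 75 = 808.5 kips.
a = T/(0.85 f'_c b) = 808.5/(0.85 × 4.6 × 18.1) = 11.42 in.

a ≈ 11.42 in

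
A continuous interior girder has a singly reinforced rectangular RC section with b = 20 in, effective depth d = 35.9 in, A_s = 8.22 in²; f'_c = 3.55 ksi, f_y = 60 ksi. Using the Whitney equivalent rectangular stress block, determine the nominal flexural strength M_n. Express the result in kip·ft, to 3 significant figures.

T = A_s f_y = 8.22 × 60 = 493.2 kips.
a = T/(0.85 f'_c b) = 493.2/(0.85 × 3.55 × 20) = 8.172 in.
M_n = T(d − a/2) = 493.2 × (35.9 − 4.086) = 15690.7 kip·in = 15690.7/12 = 1307.56 kip·ft.

M_n ≈ 1310 kip·ft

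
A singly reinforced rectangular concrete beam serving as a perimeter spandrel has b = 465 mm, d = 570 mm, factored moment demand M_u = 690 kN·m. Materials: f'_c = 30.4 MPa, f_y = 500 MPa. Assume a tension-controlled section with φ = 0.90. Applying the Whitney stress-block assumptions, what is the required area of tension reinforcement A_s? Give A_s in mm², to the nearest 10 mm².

M_n = M_u/φ = 690/0.90 = 766.667 kN·m.
With M_n = 0.85 f'_c a b (d − a/2), solve the quadratic for a:
a = d − √(d² − 2M_n/(0.85 f'_c b)) = 570 − √(570² − 2 × 766.667×10⁶/(0.85 × 30.4 × 465)) = 125.83 mm.
A_s = 0.85 f'_c a b / f_y = 0.85 × 30.4 × 125.83 × 465 / 500 = 3023.8 mm².

A_s ≈ 3020 mm²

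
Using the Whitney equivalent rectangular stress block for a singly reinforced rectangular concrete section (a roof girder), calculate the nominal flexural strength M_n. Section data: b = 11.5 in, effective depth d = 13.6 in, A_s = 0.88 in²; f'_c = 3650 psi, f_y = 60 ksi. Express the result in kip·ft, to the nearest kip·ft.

M_n ≈ 57 kip·ft

T = A_s f_y = 0.88 × 60 = 52.8 kips.
a = T/(0.85 f'_c b) = 52.8/(0.85 × 3.65 × 11.5) = 1.480 in.
M_n = T(d − a/2) = 52.8 × (13.6 − 0.74) = 679.0 kip·in = 679.0/12 = 56.58 kip·ft.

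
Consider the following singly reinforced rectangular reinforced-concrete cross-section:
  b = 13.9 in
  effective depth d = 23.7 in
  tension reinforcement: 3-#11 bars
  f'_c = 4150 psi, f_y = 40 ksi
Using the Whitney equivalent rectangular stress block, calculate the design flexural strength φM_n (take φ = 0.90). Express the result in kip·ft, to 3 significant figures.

φM_n ≈ 306 kip·ft

A_s = 3 × 1.56 = 4.68 in².
T = A_s f_y = 4.68 × 40 = 187.2 kips.
a = T/(0.85 f'_c b) = 187.2/(0.85 × 4.15 × 13.9) = 3.818 in.
M_n = T(d − a/2) = 187.2 × (23.7 − 1.909) = 4079.3 kip·in = 4079.3/12 = 339.94 kip·ft.
φM_n = 0.90 × 339.94 = 305.95 kip·ft.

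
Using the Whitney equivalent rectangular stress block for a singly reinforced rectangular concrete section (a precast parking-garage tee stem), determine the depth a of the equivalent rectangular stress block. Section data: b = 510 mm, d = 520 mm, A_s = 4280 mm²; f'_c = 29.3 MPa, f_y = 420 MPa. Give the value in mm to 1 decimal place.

T = A_s f_y = 4280 × 420 = 1797600 N = 1797.6 kN.
Setting C = 0.85 f'_c a b equal to T: a = 1797600/(0.85 × 29.3 × 510) = 141.5 mm.

a ≈ 141.5 mm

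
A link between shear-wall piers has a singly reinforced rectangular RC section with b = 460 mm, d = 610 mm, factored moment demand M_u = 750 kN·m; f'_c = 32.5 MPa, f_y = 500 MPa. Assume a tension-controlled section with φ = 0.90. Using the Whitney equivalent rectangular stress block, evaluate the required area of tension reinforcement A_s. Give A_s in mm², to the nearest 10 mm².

A_s ≈ 3030 mm²

M_n = M_u/φ = 750/0.90 = 833.333 kN·m.
With M_n = 0.85 f'_c a b (d − a/2), solve the quadratic for a:
a = d − √(d² − 2M_n/(0.85 f'_c b)) = 610 − √(610² − 2 × 833.333×10⁶/(0.85 × 32.5 × 460)) = 119.14 mm.
A_s = 0.85 f'_c a b / f_y = 0.85 × 32.5 × 119.14 × 460 / 500 = 3027.9 mm².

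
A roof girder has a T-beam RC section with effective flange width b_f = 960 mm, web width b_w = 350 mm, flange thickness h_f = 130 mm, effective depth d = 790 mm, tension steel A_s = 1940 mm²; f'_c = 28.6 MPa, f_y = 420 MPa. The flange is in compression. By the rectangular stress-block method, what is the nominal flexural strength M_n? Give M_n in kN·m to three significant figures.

Tension: T = A_s f_y = 1940 × 420 = 814800 N.
Try a within the flange: a = T/(0.85 f'_c b_f) = 814800/(0.85 × 28.6 × 960) = 34.91 mm.
Since a = 34.91 ≤ h_f = 130 mm, the stress block lies entirely in the flange; analyse as a rectangular beam of width b_f.
M_n = T(d − a/2) = 814800 × (790 − 17.455) = 629.47 × 10⁶ N·mm.
M_n = 629.47 kN·m.

M_n ≈ 629 kN·m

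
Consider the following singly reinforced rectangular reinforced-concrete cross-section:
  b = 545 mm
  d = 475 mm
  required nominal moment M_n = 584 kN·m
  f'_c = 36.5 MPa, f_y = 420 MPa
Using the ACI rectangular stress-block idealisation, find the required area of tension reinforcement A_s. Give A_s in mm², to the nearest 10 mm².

A_s ≈ 3190 mm²

With M_n = 0.85 f'_c a b (d − a/2), solve the quadratic for a:
a = d − √(d² − 2M_n/(0.85 f'_c b)) = 475 − √(475² − 2 × 584×10⁶/(0.85 × 36.5 × 545)) = 79.34 mm.
A_s = 0.85 f'_c a b / f_y = 0.85 × 36.5 × 79.34 × 545 / 420 = 3194.1 mm².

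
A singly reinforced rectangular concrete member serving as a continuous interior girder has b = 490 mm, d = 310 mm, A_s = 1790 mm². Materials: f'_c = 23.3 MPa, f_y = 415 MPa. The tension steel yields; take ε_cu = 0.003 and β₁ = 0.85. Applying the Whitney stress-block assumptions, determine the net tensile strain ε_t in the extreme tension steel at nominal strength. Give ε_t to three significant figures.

a = A_s f_y/(0.85 f'_c b) = 76.55 mm.
β₁ = 0.85, so c = a/β₁ = 76.55/0.85 = 90.06 mm.
From the linear strain diagram with ε_cu = 0.003: ε_t = 0.003 (d − c)/c = 0.003 × (310 − 90.06)/90.06 = 0.00733.
Since ε_t ≥ 0.005, the section is tension-controlled.

ε_t ≈ 0.00733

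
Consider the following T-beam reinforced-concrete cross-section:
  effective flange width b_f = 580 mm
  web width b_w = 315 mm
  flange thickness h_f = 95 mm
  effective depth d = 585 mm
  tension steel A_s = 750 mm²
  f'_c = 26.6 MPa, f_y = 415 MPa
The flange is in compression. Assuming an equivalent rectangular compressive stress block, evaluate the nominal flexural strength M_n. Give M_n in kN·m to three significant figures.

M_n ≈ 178 kN·m

Tension: T = A_s f_y = 750 × 415 = 311250 N.
Try a within the flange: a = T/(0.85 f'_c b_f) = 311250/(0.85 × 26.6 × 580) = 23.73 mm.
Since a = 23.73 ≤ h_f = 95 mm, the stress block lies entirely in the flange; analyse as a rectangular beam of width b_f.
M_n = T(d − a/2) = 311250 × (585 − 11.865) = 178.39 × 10⁶ N·mm.
M_n = 178.39 kN·m.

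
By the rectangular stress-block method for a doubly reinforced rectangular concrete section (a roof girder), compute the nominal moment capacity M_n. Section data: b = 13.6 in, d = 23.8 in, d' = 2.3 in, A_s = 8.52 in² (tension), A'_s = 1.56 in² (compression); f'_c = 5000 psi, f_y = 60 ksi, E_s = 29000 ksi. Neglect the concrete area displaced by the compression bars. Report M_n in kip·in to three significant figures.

M_n ≈ 10400 kip·in

Assume both steels yield.
a = (A_s − A'_s) f_y/(0.85 f'_c b) = (8.52 − 1.56) × 60/(0.85 × 5 × 13.6) = 7.225 in.
c = a/β₁ = 7.225/0.8 = 9.031 in; ε'_s = 0.003(c − d')/c = 0.0022 ≥ ε_y = 0.0021, so the compression steel yields.
M_n = (A_s − A'_s) f_y (d − a/2) + A'_s f_y (d − d') = 417.6 × (23.8 − 3.6125) + 93.6 × (23.8 − 2.3) = 8430.3 + 2012.4 = 10442.7 kip·in.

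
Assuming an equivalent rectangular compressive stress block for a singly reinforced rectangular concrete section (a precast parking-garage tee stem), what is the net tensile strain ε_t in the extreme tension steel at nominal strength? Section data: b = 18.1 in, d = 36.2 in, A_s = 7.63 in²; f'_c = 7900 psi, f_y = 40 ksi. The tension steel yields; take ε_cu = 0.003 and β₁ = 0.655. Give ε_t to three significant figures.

ε_t ≈ 0.0253

a = A_s f_y/(0.85 f'_c b) = 2.511 in.
β₁ = 0.655, so c = a/β₁ = 2.511/0.655 = 3.834 in.
From the linear strain diagram with ε_cu = 0.003: ε_t = 0.003 (d − c)/c = 0.003 × (36.2 − 3.834)/3.834 = 0.0253.
Since ε_t ≥ 0.005, the section is tension-controlled.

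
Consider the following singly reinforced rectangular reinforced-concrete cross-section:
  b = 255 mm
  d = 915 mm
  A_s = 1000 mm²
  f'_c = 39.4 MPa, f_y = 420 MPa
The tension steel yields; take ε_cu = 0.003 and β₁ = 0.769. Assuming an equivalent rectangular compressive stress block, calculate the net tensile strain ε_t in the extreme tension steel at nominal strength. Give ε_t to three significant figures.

a = A_s f_y/(0.85 f'_c b) = 49.18 mm.
β₁ = 0.769, so c = a/β₁ = 49.18/0.769 = 63.95 mm.
From the linear strain diagram with ε_cu = 0.003: ε_t = 0.003 (d − c)/c = 0.003 × (915 − 63.95)/63.95 = 0.0399.
Since ε_t ≥ 0.005, the section is tension-controlled.

ε_t ≈ 0.0399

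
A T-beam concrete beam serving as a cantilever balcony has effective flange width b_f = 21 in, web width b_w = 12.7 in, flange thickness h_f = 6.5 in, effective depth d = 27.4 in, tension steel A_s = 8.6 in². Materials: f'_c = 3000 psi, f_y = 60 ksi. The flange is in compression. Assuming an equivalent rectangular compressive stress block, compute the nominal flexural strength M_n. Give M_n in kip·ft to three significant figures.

M_n ≈ 957 kip·ft

Tension: T = A_s f_y = 8.6 × 60 = 516 kips.
Try a within the flange: a = T/(0.85 f'_c b_f) = 516/(0.85 × 3 × 21) = 9.636 in.
a = 9.636 > h_f = 6.5 in: the block extends into the web. Split into flange-overhang and web parts.
C_f = 0.85 f'_c (b_f − b_w) h_f = 0.85 × 3 × (21 − 12.7) × 6.5 = 137.6 kips.
Remaining web compression depth: a_w = (T − C_f)/(0.85 f'_c b_w) = (516 − 137.6)/(0.85 × 3 × 12.7) = 11.684 in.
M_n = C_f(d − h_f/2) + (T − C_f)(d − a_w/2) = 137.6 × (27.4 − 3.25) + 378.4 × (27.4 − 5.842) = 3323.0 + 8157.5 = 11480.5 kip·in.
M_n = 11480.5/12 = 956.71 kip·ft.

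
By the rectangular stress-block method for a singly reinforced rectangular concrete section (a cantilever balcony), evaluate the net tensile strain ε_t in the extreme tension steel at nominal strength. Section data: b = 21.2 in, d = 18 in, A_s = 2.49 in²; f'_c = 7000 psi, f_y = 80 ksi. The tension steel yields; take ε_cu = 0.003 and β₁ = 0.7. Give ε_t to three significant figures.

ε_t ≈ 0.0209

a = A_s f_y/(0.85 f'_c b) = 1.579 in.
β₁ = 0.7, so c = a/β₁ = 1.579/0.7 = 2.256 in.
From the linear strain diagram with ε_cu = 0.003: ε_t = 0.003 (d − c)/c = 0.003 × (18 − 2.256)/2.256 = 0.0209.
Since ε_t ≥ 0.005, the section is tension-controlled.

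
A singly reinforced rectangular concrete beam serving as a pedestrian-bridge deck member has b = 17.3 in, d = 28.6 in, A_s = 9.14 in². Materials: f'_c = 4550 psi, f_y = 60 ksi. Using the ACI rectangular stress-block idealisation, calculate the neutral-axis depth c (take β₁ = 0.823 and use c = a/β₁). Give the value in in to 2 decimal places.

c ≈ 9.96 in

T = A_s f_y = 9.14 × 60 = 548.4 kips.
a = T/(0.85 f'_c b) = 548.4/(0.85 × 4.55 × 17.3) = 8.1964 in.
With β₁ = 0.823, c = a/β₁ = 8.1964/0.823 = 9.96 in.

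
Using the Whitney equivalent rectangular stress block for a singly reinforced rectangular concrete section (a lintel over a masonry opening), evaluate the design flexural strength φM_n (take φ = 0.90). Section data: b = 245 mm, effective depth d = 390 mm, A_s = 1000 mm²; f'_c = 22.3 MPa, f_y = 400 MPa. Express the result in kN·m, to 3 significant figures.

φM_n ≈ 125 kN·m

T = A_s f_y = 1000 × 400 = 400000 N = 400 kN.
From C = T: a = T/(0.85 f'_c b) = 400000/(0.85 × 22.3 × 245) = 86.13 mm.
M_n = T(d − a/2) = 400 kN × (390 − 43.065) mm = 138.77 kN·m.
φM_n = 0.90 × 138.77 = 124.89 kN·m.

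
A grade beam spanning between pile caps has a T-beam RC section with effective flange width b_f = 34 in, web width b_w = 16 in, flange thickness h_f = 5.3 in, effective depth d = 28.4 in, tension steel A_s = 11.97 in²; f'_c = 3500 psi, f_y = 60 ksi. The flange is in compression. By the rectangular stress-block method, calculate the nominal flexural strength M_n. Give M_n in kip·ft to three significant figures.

M_n ≈ 1470 kip·ft

Tension: T = A_s f_y = 11.97 × 60 = 718.2 kips.
Try a within the flange: a = T/(0.85 f'_c b_f) = 718.2/(0.85 × 3.5 × 34) = 7.100 in.
a = 7.100 > h_f = 5.3 in: the block extends into the web. Split into flange-overhang and web parts.
C_f = 0.85 f'_c (b_f − b_w) h_f = 0.85 × 3.5 × (34 − 16) × 5.3 = 283.8 kips.
Remaining web compression depth: a_w = (T − C_f)/(0.85 f'_c b_w) = (718.2 − 283.8)/(0.85 × 3.5 × 16) = 9.126 in.
M_n = C_f(d − h_f/2) + (T − C_f)(d − a_w/2) = 283.8 × (28.4 − 2.65) + 434.4 × (28.4 − 4.563) = 7307.9 + 10354.8 = 17662.7 kip·in.
M_n = 17662.7/12 = 1471.89 kip·ft.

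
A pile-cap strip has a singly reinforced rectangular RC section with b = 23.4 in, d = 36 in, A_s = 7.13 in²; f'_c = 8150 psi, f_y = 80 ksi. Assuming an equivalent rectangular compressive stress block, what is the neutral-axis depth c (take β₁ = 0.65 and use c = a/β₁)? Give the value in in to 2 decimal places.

T = A_s f_y = 7.13 × 80 = 570.4 kips.
a = T/(0.85 f'_c b) = 570.4/(0.85 × 8.15 × 23.4) = 3.5187 in.
With β₁ = 0.65, c = a/β₁ = 3.5187/0.65 = 5.41 in.

c ≈ 5.41 in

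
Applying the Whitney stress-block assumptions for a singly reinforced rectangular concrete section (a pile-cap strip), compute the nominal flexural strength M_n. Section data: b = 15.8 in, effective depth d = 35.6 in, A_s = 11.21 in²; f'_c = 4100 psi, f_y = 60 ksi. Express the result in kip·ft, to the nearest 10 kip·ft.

M_n ≈ 1650 kip·ft

T = A_s f_y = 11.21 × 60 = 672.6 kips.
a = T/(0.85 f'_c b) = 672.6/(0.85 × 4.1 × 15.8) = 12.215 in.
M_n = T(d − a/2) = 672.6 × (35.6 − 6.1075) = 19836.7 kip·in = 19836.7/12 = 1653.06 kip·ft.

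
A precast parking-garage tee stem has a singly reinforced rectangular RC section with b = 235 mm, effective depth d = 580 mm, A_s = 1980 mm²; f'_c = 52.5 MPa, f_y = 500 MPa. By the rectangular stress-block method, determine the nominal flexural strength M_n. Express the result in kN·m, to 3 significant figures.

T = A_s f_y = 1980 × 500 = 990000 N = 990 kN.
From C = T: a = T/(0.85 f'_c b) = 990000/(0.85 × 52.5 × 235) = 94.40 mm.
M_n = T(d − a/2) = 990 kN × (580 − 47.2) mm = 527.47 kN·m.

M_n ≈ 527 kN·m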